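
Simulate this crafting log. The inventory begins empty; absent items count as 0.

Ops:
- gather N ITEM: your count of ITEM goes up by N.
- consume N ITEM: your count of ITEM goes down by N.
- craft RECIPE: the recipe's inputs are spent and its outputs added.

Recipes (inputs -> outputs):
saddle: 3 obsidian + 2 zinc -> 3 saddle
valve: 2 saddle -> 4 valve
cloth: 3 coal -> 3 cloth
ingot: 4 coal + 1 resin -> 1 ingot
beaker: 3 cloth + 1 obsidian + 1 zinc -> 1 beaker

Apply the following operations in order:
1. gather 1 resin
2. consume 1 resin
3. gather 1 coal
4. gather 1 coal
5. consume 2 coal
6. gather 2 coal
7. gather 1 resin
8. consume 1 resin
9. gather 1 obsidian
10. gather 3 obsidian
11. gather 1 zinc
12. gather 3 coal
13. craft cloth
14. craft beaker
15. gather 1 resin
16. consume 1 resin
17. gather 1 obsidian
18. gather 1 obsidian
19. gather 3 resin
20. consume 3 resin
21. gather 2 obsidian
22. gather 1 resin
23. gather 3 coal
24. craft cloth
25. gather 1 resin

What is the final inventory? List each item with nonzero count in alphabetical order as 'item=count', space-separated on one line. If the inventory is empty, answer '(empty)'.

Answer: beaker=1 cloth=3 coal=2 obsidian=7 resin=2

Derivation:
After 1 (gather 1 resin): resin=1
After 2 (consume 1 resin): (empty)
After 3 (gather 1 coal): coal=1
After 4 (gather 1 coal): coal=2
After 5 (consume 2 coal): (empty)
After 6 (gather 2 coal): coal=2
After 7 (gather 1 resin): coal=2 resin=1
After 8 (consume 1 resin): coal=2
After 9 (gather 1 obsidian): coal=2 obsidian=1
After 10 (gather 3 obsidian): coal=2 obsidian=4
After 11 (gather 1 zinc): coal=2 obsidian=4 zinc=1
After 12 (gather 3 coal): coal=5 obsidian=4 zinc=1
After 13 (craft cloth): cloth=3 coal=2 obsidian=4 zinc=1
After 14 (craft beaker): beaker=1 coal=2 obsidian=3
After 15 (gather 1 resin): beaker=1 coal=2 obsidian=3 resin=1
After 16 (consume 1 resin): beaker=1 coal=2 obsidian=3
After 17 (gather 1 obsidian): beaker=1 coal=2 obsidian=4
After 18 (gather 1 obsidian): beaker=1 coal=2 obsidian=5
After 19 (gather 3 resin): beaker=1 coal=2 obsidian=5 resin=3
After 20 (consume 3 resin): beaker=1 coal=2 obsidian=5
After 21 (gather 2 obsidian): beaker=1 coal=2 obsidian=7
After 22 (gather 1 resin): beaker=1 coal=2 obsidian=7 resin=1
After 23 (gather 3 coal): beaker=1 coal=5 obsidian=7 resin=1
After 24 (craft cloth): beaker=1 cloth=3 coal=2 obsidian=7 resin=1
After 25 (gather 1 resin): beaker=1 cloth=3 coal=2 obsidian=7 resin=2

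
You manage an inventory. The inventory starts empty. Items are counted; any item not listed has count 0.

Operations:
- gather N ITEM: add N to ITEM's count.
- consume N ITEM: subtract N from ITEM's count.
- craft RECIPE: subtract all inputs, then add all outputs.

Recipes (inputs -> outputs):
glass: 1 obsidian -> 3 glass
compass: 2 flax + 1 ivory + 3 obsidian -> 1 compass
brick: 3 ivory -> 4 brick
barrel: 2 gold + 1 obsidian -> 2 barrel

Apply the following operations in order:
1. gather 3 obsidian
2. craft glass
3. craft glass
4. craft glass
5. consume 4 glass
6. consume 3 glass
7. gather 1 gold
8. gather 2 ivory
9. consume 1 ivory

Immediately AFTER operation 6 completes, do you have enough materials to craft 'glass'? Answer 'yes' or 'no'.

Answer: no

Derivation:
After 1 (gather 3 obsidian): obsidian=3
After 2 (craft glass): glass=3 obsidian=2
After 3 (craft glass): glass=6 obsidian=1
After 4 (craft glass): glass=9
After 5 (consume 4 glass): glass=5
After 6 (consume 3 glass): glass=2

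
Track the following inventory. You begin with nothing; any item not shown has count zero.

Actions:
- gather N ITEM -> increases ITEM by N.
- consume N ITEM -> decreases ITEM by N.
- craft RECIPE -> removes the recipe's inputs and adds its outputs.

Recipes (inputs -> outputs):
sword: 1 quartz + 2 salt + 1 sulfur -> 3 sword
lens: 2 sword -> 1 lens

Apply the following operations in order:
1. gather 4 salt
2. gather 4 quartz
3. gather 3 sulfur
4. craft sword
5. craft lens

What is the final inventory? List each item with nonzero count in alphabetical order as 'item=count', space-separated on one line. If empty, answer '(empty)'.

After 1 (gather 4 salt): salt=4
After 2 (gather 4 quartz): quartz=4 salt=4
After 3 (gather 3 sulfur): quartz=4 salt=4 sulfur=3
After 4 (craft sword): quartz=3 salt=2 sulfur=2 sword=3
After 5 (craft lens): lens=1 quartz=3 salt=2 sulfur=2 sword=1

Answer: lens=1 quartz=3 salt=2 sulfur=2 sword=1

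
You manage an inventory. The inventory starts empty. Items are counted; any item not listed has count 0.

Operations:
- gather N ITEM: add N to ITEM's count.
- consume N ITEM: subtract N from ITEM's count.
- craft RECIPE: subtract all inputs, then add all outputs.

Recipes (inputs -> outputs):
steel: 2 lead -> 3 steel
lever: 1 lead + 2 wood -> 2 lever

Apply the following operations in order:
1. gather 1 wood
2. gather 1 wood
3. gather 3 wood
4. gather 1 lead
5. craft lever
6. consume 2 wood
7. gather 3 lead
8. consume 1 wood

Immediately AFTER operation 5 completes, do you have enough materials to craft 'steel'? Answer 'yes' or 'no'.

Answer: no

Derivation:
After 1 (gather 1 wood): wood=1
After 2 (gather 1 wood): wood=2
After 3 (gather 3 wood): wood=5
After 4 (gather 1 lead): lead=1 wood=5
After 5 (craft lever): lever=2 wood=3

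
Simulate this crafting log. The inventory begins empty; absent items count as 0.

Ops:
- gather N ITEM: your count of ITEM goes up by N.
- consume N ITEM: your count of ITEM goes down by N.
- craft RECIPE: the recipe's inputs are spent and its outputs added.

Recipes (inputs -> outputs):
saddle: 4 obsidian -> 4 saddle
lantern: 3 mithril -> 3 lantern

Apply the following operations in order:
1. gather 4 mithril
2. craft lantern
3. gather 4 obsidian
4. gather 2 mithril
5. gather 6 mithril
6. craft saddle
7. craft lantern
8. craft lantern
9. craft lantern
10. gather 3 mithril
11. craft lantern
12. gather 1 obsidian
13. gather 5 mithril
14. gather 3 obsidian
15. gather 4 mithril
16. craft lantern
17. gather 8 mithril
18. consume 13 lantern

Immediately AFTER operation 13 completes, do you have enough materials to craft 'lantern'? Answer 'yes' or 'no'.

After 1 (gather 4 mithril): mithril=4
After 2 (craft lantern): lantern=3 mithril=1
After 3 (gather 4 obsidian): lantern=3 mithril=1 obsidian=4
After 4 (gather 2 mithril): lantern=3 mithril=3 obsidian=4
After 5 (gather 6 mithril): lantern=3 mithril=9 obsidian=4
After 6 (craft saddle): lantern=3 mithril=9 saddle=4
After 7 (craft lantern): lantern=6 mithril=6 saddle=4
After 8 (craft lantern): lantern=9 mithril=3 saddle=4
After 9 (craft lantern): lantern=12 saddle=4
After 10 (gather 3 mithril): lantern=12 mithril=3 saddle=4
After 11 (craft lantern): lantern=15 saddle=4
After 12 (gather 1 obsidian): lantern=15 obsidian=1 saddle=4
After 13 (gather 5 mithril): lantern=15 mithril=5 obsidian=1 saddle=4

Answer: yes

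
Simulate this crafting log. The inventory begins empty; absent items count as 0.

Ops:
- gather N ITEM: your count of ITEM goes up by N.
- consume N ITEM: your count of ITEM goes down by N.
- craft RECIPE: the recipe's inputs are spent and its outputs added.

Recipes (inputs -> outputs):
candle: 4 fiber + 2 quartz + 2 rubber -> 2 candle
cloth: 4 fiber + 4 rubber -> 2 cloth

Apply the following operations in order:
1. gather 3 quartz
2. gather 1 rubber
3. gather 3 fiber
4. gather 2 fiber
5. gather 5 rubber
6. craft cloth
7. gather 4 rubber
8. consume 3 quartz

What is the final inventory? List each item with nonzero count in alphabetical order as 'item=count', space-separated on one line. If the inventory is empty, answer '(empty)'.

Answer: cloth=2 fiber=1 rubber=6

Derivation:
After 1 (gather 3 quartz): quartz=3
After 2 (gather 1 rubber): quartz=3 rubber=1
After 3 (gather 3 fiber): fiber=3 quartz=3 rubber=1
After 4 (gather 2 fiber): fiber=5 quartz=3 rubber=1
After 5 (gather 5 rubber): fiber=5 quartz=3 rubber=6
After 6 (craft cloth): cloth=2 fiber=1 quartz=3 rubber=2
After 7 (gather 4 rubber): cloth=2 fiber=1 quartz=3 rubber=6
After 8 (consume 3 quartz): cloth=2 fiber=1 rubber=6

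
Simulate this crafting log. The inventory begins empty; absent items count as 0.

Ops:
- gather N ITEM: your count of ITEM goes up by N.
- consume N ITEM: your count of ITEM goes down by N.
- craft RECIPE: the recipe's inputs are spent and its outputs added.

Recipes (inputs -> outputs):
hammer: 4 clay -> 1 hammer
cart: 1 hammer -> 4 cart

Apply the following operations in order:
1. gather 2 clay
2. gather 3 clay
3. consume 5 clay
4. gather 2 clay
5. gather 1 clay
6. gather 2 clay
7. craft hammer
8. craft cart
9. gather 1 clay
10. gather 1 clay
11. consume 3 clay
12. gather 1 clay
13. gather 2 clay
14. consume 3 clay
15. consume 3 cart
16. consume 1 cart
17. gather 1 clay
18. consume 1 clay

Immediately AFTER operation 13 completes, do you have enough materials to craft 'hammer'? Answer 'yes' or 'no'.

Answer: no

Derivation:
After 1 (gather 2 clay): clay=2
After 2 (gather 3 clay): clay=5
After 3 (consume 5 clay): (empty)
After 4 (gather 2 clay): clay=2
After 5 (gather 1 clay): clay=3
After 6 (gather 2 clay): clay=5
After 7 (craft hammer): clay=1 hammer=1
After 8 (craft cart): cart=4 clay=1
After 9 (gather 1 clay): cart=4 clay=2
After 10 (gather 1 clay): cart=4 clay=3
After 11 (consume 3 clay): cart=4
After 12 (gather 1 clay): cart=4 clay=1
After 13 (gather 2 clay): cart=4 clay=3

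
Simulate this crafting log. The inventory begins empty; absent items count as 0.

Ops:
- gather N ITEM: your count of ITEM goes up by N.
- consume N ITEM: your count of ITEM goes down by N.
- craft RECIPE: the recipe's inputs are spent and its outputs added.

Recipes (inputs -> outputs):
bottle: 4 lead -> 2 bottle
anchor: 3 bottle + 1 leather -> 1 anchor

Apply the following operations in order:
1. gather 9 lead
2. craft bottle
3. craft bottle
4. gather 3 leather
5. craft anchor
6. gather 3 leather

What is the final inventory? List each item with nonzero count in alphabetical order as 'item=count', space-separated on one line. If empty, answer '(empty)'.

After 1 (gather 9 lead): lead=9
After 2 (craft bottle): bottle=2 lead=5
After 3 (craft bottle): bottle=4 lead=1
After 4 (gather 3 leather): bottle=4 lead=1 leather=3
After 5 (craft anchor): anchor=1 bottle=1 lead=1 leather=2
After 6 (gather 3 leather): anchor=1 bottle=1 lead=1 leather=5

Answer: anchor=1 bottle=1 lead=1 leather=5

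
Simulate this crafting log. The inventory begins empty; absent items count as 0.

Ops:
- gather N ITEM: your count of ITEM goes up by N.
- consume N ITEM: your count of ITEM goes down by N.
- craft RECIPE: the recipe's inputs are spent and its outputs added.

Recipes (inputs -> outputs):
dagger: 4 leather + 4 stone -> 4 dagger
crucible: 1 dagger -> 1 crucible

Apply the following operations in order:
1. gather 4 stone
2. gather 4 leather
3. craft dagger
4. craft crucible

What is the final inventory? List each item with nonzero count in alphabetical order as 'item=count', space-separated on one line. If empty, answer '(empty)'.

After 1 (gather 4 stone): stone=4
After 2 (gather 4 leather): leather=4 stone=4
After 3 (craft dagger): dagger=4
After 4 (craft crucible): crucible=1 dagger=3

Answer: crucible=1 dagger=3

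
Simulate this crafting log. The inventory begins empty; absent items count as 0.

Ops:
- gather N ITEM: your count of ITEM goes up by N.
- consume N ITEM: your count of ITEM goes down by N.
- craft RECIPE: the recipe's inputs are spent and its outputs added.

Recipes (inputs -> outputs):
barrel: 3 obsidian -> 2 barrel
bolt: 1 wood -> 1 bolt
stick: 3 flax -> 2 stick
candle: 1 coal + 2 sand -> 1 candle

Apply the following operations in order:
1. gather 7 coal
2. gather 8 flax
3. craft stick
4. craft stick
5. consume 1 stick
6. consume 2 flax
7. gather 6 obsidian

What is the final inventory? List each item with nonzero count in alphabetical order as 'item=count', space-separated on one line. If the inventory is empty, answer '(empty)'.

After 1 (gather 7 coal): coal=7
After 2 (gather 8 flax): coal=7 flax=8
After 3 (craft stick): coal=7 flax=5 stick=2
After 4 (craft stick): coal=7 flax=2 stick=4
After 5 (consume 1 stick): coal=7 flax=2 stick=3
After 6 (consume 2 flax): coal=7 stick=3
After 7 (gather 6 obsidian): coal=7 obsidian=6 stick=3

Answer: coal=7 obsidian=6 stick=3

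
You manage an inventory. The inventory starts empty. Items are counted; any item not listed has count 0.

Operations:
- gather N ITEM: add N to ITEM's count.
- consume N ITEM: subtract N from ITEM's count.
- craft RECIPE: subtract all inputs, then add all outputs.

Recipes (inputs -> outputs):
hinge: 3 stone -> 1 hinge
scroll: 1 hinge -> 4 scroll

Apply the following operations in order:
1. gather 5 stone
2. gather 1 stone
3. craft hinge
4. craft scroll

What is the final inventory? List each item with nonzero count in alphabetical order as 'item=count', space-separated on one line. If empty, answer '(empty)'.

Answer: scroll=4 stone=3

Derivation:
After 1 (gather 5 stone): stone=5
After 2 (gather 1 stone): stone=6
After 3 (craft hinge): hinge=1 stone=3
After 4 (craft scroll): scroll=4 stone=3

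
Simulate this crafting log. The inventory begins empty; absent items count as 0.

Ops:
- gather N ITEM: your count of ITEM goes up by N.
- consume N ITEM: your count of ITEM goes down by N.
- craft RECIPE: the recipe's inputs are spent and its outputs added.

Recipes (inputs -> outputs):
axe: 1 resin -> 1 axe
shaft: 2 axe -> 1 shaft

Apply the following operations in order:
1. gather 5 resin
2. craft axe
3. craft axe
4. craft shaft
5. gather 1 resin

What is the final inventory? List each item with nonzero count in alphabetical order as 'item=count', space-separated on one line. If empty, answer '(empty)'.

After 1 (gather 5 resin): resin=5
After 2 (craft axe): axe=1 resin=4
After 3 (craft axe): axe=2 resin=3
After 4 (craft shaft): resin=3 shaft=1
After 5 (gather 1 resin): resin=4 shaft=1

Answer: resin=4 shaft=1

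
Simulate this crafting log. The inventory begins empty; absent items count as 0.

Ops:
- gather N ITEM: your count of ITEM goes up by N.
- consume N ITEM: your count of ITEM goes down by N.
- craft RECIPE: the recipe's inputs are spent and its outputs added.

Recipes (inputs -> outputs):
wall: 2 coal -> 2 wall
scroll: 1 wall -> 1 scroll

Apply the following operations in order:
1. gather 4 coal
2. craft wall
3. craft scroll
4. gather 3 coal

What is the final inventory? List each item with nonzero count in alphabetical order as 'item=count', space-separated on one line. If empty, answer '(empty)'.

After 1 (gather 4 coal): coal=4
After 2 (craft wall): coal=2 wall=2
After 3 (craft scroll): coal=2 scroll=1 wall=1
After 4 (gather 3 coal): coal=5 scroll=1 wall=1

Answer: coal=5 scroll=1 wall=1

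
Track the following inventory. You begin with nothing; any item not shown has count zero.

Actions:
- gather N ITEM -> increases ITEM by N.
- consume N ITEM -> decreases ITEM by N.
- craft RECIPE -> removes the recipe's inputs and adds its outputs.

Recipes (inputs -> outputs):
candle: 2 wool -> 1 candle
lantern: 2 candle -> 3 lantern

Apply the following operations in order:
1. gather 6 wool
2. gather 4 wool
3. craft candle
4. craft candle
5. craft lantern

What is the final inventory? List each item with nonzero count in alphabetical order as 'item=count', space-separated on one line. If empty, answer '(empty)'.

Answer: lantern=3 wool=6

Derivation:
After 1 (gather 6 wool): wool=6
After 2 (gather 4 wool): wool=10
After 3 (craft candle): candle=1 wool=8
After 4 (craft candle): candle=2 wool=6
After 5 (craft lantern): lantern=3 wool=6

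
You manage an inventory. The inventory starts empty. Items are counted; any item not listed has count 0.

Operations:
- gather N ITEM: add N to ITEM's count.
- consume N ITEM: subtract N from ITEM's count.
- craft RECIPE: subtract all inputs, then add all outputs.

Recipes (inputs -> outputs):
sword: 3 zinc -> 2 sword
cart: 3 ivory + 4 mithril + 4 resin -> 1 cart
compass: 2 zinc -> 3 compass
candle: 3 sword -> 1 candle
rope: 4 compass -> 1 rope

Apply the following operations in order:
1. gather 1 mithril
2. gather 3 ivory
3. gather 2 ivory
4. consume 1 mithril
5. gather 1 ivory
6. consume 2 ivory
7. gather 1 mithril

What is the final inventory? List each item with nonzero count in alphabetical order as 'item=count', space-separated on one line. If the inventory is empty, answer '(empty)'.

Answer: ivory=4 mithril=1

Derivation:
After 1 (gather 1 mithril): mithril=1
After 2 (gather 3 ivory): ivory=3 mithril=1
After 3 (gather 2 ivory): ivory=5 mithril=1
After 4 (consume 1 mithril): ivory=5
After 5 (gather 1 ivory): ivory=6
After 6 (consume 2 ivory): ivory=4
After 7 (gather 1 mithril): ivory=4 mithril=1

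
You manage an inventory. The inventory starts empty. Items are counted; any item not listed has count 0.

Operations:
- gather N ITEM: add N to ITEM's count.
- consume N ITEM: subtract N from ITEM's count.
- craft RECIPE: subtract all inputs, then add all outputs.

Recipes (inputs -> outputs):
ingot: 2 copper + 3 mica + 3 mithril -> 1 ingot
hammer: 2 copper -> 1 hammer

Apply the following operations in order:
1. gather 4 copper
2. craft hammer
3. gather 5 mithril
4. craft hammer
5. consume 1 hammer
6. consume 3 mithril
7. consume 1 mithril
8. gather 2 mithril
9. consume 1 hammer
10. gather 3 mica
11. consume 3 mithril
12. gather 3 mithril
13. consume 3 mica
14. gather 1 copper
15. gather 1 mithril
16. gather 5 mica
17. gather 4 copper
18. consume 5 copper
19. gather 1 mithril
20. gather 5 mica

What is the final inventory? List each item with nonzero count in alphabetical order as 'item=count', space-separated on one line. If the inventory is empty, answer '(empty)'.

After 1 (gather 4 copper): copper=4
After 2 (craft hammer): copper=2 hammer=1
After 3 (gather 5 mithril): copper=2 hammer=1 mithril=5
After 4 (craft hammer): hammer=2 mithril=5
After 5 (consume 1 hammer): hammer=1 mithril=5
After 6 (consume 3 mithril): hammer=1 mithril=2
After 7 (consume 1 mithril): hammer=1 mithril=1
After 8 (gather 2 mithril): hammer=1 mithril=3
After 9 (consume 1 hammer): mithril=3
After 10 (gather 3 mica): mica=3 mithril=3
After 11 (consume 3 mithril): mica=3
After 12 (gather 3 mithril): mica=3 mithril=3
After 13 (consume 3 mica): mithril=3
After 14 (gather 1 copper): copper=1 mithril=3
After 15 (gather 1 mithril): copper=1 mithril=4
After 16 (gather 5 mica): copper=1 mica=5 mithril=4
After 17 (gather 4 copper): copper=5 mica=5 mithril=4
After 18 (consume 5 copper): mica=5 mithril=4
After 19 (gather 1 mithril): mica=5 mithril=5
After 20 (gather 5 mica): mica=10 mithril=5

Answer: mica=10 mithril=5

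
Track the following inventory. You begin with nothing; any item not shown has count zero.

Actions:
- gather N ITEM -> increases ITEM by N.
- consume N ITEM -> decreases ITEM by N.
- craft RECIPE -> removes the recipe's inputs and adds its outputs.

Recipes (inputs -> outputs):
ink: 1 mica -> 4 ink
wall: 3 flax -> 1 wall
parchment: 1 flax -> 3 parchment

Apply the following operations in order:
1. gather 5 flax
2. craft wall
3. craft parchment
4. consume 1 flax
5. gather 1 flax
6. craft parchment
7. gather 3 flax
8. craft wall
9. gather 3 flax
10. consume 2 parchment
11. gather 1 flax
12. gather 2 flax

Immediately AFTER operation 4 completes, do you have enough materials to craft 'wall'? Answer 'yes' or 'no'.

Answer: no

Derivation:
After 1 (gather 5 flax): flax=5
After 2 (craft wall): flax=2 wall=1
After 3 (craft parchment): flax=1 parchment=3 wall=1
After 4 (consume 1 flax): parchment=3 wall=1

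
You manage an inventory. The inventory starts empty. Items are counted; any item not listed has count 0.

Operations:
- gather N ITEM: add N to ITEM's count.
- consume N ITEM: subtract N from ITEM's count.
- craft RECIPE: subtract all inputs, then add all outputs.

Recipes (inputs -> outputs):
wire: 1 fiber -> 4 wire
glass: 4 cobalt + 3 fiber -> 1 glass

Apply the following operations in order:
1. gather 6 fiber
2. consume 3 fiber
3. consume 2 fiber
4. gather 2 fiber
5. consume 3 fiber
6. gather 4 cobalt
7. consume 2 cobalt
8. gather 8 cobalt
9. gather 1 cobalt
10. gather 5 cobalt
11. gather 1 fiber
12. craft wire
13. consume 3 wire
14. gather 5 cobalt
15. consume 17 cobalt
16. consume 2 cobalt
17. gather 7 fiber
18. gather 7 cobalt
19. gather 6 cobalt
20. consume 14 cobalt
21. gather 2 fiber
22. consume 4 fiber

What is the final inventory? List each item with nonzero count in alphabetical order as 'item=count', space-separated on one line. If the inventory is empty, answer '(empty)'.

Answer: cobalt=1 fiber=5 wire=1

Derivation:
After 1 (gather 6 fiber): fiber=6
After 2 (consume 3 fiber): fiber=3
After 3 (consume 2 fiber): fiber=1
After 4 (gather 2 fiber): fiber=3
After 5 (consume 3 fiber): (empty)
After 6 (gather 4 cobalt): cobalt=4
After 7 (consume 2 cobalt): cobalt=2
After 8 (gather 8 cobalt): cobalt=10
After 9 (gather 1 cobalt): cobalt=11
After 10 (gather 5 cobalt): cobalt=16
After 11 (gather 1 fiber): cobalt=16 fiber=1
After 12 (craft wire): cobalt=16 wire=4
After 13 (consume 3 wire): cobalt=16 wire=1
After 14 (gather 5 cobalt): cobalt=21 wire=1
After 15 (consume 17 cobalt): cobalt=4 wire=1
After 16 (consume 2 cobalt): cobalt=2 wire=1
After 17 (gather 7 fiber): cobalt=2 fiber=7 wire=1
After 18 (gather 7 cobalt): cobalt=9 fiber=7 wire=1
After 19 (gather 6 cobalt): cobalt=15 fiber=7 wire=1
After 20 (consume 14 cobalt): cobalt=1 fiber=7 wire=1
After 21 (gather 2 fiber): cobalt=1 fiber=9 wire=1
After 22 (consume 4 fiber): cobalt=1 fiber=5 wire=1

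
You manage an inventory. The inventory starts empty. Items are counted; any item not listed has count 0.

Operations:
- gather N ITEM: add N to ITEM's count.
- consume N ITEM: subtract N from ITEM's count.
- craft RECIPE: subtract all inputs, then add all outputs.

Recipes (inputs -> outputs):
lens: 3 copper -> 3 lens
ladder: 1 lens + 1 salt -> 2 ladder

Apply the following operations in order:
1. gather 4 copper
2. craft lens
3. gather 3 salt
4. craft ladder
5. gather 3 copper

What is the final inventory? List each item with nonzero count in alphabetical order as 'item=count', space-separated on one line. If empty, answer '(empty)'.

Answer: copper=4 ladder=2 lens=2 salt=2

Derivation:
After 1 (gather 4 copper): copper=4
After 2 (craft lens): copper=1 lens=3
After 3 (gather 3 salt): copper=1 lens=3 salt=3
After 4 (craft ladder): copper=1 ladder=2 lens=2 salt=2
After 5 (gather 3 copper): copper=4 ladder=2 lens=2 salt=2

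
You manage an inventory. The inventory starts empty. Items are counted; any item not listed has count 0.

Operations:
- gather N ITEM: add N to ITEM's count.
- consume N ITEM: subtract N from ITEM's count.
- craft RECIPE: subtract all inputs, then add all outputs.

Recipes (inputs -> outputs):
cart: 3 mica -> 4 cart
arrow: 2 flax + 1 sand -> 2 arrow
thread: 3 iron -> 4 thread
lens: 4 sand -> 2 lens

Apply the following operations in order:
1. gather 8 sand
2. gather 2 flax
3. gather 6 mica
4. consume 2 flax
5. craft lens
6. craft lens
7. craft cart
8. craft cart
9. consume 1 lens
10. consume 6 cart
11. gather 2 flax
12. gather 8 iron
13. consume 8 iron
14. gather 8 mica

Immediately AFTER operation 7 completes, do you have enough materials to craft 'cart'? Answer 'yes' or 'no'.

After 1 (gather 8 sand): sand=8
After 2 (gather 2 flax): flax=2 sand=8
After 3 (gather 6 mica): flax=2 mica=6 sand=8
After 4 (consume 2 flax): mica=6 sand=8
After 5 (craft lens): lens=2 mica=6 sand=4
After 6 (craft lens): lens=4 mica=6
After 7 (craft cart): cart=4 lens=4 mica=3

Answer: yes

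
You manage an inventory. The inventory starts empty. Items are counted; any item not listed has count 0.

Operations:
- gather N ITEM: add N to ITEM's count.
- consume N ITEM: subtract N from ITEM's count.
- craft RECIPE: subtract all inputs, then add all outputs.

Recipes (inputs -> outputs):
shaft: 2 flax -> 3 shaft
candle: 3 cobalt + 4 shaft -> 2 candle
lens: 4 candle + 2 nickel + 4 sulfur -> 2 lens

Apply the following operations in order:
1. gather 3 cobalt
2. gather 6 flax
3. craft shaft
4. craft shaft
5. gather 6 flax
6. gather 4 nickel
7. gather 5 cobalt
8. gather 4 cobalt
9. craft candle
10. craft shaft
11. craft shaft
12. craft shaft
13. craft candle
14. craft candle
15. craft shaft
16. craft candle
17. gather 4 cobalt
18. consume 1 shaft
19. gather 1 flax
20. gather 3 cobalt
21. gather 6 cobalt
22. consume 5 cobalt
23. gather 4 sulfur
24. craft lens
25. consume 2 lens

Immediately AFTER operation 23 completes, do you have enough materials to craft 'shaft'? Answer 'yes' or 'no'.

Answer: no

Derivation:
After 1 (gather 3 cobalt): cobalt=3
After 2 (gather 6 flax): cobalt=3 flax=6
After 3 (craft shaft): cobalt=3 flax=4 shaft=3
After 4 (craft shaft): cobalt=3 flax=2 shaft=6
After 5 (gather 6 flax): cobalt=3 flax=8 shaft=6
After 6 (gather 4 nickel): cobalt=3 flax=8 nickel=4 shaft=6
After 7 (gather 5 cobalt): cobalt=8 flax=8 nickel=4 shaft=6
After 8 (gather 4 cobalt): cobalt=12 flax=8 nickel=4 shaft=6
After 9 (craft candle): candle=2 cobalt=9 flax=8 nickel=4 shaft=2
After 10 (craft shaft): candle=2 cobalt=9 flax=6 nickel=4 shaft=5
After 11 (craft shaft): candle=2 cobalt=9 flax=4 nickel=4 shaft=8
After 12 (craft shaft): candle=2 cobalt=9 flax=2 nickel=4 shaft=11
After 13 (craft candle): candle=4 cobalt=6 flax=2 nickel=4 shaft=7
After 14 (craft candle): candle=6 cobalt=3 flax=2 nickel=4 shaft=3
After 15 (craft shaft): candle=6 cobalt=3 nickel=4 shaft=6
After 16 (craft candle): candle=8 nickel=4 shaft=2
After 17 (gather 4 cobalt): candle=8 cobalt=4 nickel=4 shaft=2
After 18 (consume 1 shaft): candle=8 cobalt=4 nickel=4 shaft=1
After 19 (gather 1 flax): candle=8 cobalt=4 flax=1 nickel=4 shaft=1
After 20 (gather 3 cobalt): candle=8 cobalt=7 flax=1 nickel=4 shaft=1
After 21 (gather 6 cobalt): candle=8 cobalt=13 flax=1 nickel=4 shaft=1
After 22 (consume 5 cobalt): candle=8 cobalt=8 flax=1 nickel=4 shaft=1
After 23 (gather 4 sulfur): candle=8 cobalt=8 flax=1 nickel=4 shaft=1 sulfur=4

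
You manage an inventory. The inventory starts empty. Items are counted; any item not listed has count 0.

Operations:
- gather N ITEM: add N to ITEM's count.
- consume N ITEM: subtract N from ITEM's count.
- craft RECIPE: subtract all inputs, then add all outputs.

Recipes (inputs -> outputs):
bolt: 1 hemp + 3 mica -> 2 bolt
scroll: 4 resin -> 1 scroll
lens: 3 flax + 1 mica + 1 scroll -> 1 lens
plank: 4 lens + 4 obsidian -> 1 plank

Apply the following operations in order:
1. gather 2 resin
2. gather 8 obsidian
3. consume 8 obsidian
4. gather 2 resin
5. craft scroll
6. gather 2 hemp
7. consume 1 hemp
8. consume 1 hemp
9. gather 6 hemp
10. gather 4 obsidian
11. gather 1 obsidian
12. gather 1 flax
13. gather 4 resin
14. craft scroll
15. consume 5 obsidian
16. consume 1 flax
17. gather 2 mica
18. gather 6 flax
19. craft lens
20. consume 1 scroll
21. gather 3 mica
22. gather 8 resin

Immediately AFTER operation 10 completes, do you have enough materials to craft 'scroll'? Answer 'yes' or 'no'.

Answer: no

Derivation:
After 1 (gather 2 resin): resin=2
After 2 (gather 8 obsidian): obsidian=8 resin=2
After 3 (consume 8 obsidian): resin=2
After 4 (gather 2 resin): resin=4
After 5 (craft scroll): scroll=1
After 6 (gather 2 hemp): hemp=2 scroll=1
After 7 (consume 1 hemp): hemp=1 scroll=1
After 8 (consume 1 hemp): scroll=1
After 9 (gather 6 hemp): hemp=6 scroll=1
After 10 (gather 4 obsidian): hemp=6 obsidian=4 scroll=1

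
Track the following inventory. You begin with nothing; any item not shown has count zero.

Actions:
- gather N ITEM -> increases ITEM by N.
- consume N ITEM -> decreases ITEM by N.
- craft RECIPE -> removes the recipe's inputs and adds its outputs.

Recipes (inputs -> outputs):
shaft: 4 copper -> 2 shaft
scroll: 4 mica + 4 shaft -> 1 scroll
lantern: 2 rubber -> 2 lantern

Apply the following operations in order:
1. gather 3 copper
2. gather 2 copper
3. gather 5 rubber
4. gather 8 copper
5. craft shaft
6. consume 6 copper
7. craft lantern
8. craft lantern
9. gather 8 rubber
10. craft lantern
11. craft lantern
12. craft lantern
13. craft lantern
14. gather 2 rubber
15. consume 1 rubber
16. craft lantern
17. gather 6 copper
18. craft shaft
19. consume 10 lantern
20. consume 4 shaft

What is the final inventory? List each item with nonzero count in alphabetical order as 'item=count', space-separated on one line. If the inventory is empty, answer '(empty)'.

Answer: copper=5 lantern=4

Derivation:
After 1 (gather 3 copper): copper=3
After 2 (gather 2 copper): copper=5
After 3 (gather 5 rubber): copper=5 rubber=5
After 4 (gather 8 copper): copper=13 rubber=5
After 5 (craft shaft): copper=9 rubber=5 shaft=2
After 6 (consume 6 copper): copper=3 rubber=5 shaft=2
After 7 (craft lantern): copper=3 lantern=2 rubber=3 shaft=2
After 8 (craft lantern): copper=3 lantern=4 rubber=1 shaft=2
After 9 (gather 8 rubber): copper=3 lantern=4 rubber=9 shaft=2
After 10 (craft lantern): copper=3 lantern=6 rubber=7 shaft=2
After 11 (craft lantern): copper=3 lantern=8 rubber=5 shaft=2
After 12 (craft lantern): copper=3 lantern=10 rubber=3 shaft=2
After 13 (craft lantern): copper=3 lantern=12 rubber=1 shaft=2
After 14 (gather 2 rubber): copper=3 lantern=12 rubber=3 shaft=2
After 15 (consume 1 rubber): copper=3 lantern=12 rubber=2 shaft=2
After 16 (craft lantern): copper=3 lantern=14 shaft=2
After 17 (gather 6 copper): copper=9 lantern=14 shaft=2
After 18 (craft shaft): copper=5 lantern=14 shaft=4
After 19 (consume 10 lantern): copper=5 lantern=4 shaft=4
After 20 (consume 4 shaft): copper=5 lantern=4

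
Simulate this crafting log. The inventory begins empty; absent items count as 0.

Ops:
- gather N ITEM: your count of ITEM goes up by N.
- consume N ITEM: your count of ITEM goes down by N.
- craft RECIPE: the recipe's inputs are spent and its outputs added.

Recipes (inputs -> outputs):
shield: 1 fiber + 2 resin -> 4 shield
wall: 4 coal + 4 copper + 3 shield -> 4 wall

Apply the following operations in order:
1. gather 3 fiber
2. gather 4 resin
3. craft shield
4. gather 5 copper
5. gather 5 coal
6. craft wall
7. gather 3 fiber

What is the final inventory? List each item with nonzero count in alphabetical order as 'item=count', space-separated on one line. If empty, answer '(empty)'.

After 1 (gather 3 fiber): fiber=3
After 2 (gather 4 resin): fiber=3 resin=4
After 3 (craft shield): fiber=2 resin=2 shield=4
After 4 (gather 5 copper): copper=5 fiber=2 resin=2 shield=4
After 5 (gather 5 coal): coal=5 copper=5 fiber=2 resin=2 shield=4
After 6 (craft wall): coal=1 copper=1 fiber=2 resin=2 shield=1 wall=4
After 7 (gather 3 fiber): coal=1 copper=1 fiber=5 resin=2 shield=1 wall=4

Answer: coal=1 copper=1 fiber=5 resin=2 shield=1 wall=4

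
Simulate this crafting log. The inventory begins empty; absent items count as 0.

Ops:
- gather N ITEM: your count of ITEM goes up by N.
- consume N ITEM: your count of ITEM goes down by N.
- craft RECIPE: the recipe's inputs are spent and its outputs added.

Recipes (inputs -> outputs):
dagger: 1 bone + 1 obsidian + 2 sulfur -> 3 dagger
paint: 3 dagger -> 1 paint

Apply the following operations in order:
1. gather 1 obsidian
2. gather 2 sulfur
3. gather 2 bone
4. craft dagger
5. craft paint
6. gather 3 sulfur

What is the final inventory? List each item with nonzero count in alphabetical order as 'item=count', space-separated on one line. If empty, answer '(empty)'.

Answer: bone=1 paint=1 sulfur=3

Derivation:
After 1 (gather 1 obsidian): obsidian=1
After 2 (gather 2 sulfur): obsidian=1 sulfur=2
After 3 (gather 2 bone): bone=2 obsidian=1 sulfur=2
After 4 (craft dagger): bone=1 dagger=3
After 5 (craft paint): bone=1 paint=1
After 6 (gather 3 sulfur): bone=1 paint=1 sulfur=3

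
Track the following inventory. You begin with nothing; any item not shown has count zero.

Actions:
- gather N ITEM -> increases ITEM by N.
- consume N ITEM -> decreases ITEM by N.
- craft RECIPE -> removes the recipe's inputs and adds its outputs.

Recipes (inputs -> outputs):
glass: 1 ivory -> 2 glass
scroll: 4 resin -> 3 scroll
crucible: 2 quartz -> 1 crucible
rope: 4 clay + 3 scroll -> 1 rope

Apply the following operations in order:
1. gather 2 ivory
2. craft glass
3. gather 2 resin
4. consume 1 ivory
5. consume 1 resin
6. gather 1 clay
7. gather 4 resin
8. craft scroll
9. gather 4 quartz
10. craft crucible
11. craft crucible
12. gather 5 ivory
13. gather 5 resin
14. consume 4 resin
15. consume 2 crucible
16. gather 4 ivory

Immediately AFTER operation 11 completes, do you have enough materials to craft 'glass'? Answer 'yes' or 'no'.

Answer: no

Derivation:
After 1 (gather 2 ivory): ivory=2
After 2 (craft glass): glass=2 ivory=1
After 3 (gather 2 resin): glass=2 ivory=1 resin=2
After 4 (consume 1 ivory): glass=2 resin=2
After 5 (consume 1 resin): glass=2 resin=1
After 6 (gather 1 clay): clay=1 glass=2 resin=1
After 7 (gather 4 resin): clay=1 glass=2 resin=5
After 8 (craft scroll): clay=1 glass=2 resin=1 scroll=3
After 9 (gather 4 quartz): clay=1 glass=2 quartz=4 resin=1 scroll=3
After 10 (craft crucible): clay=1 crucible=1 glass=2 quartz=2 resin=1 scroll=3
After 11 (craft crucible): clay=1 crucible=2 glass=2 resin=1 scroll=3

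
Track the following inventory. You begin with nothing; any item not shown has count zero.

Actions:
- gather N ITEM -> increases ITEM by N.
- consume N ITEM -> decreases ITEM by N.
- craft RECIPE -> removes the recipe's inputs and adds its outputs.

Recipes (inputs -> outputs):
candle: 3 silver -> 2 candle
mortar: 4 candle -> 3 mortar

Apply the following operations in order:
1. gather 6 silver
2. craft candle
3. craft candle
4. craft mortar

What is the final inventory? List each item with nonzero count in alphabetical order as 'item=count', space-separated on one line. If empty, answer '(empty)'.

After 1 (gather 6 silver): silver=6
After 2 (craft candle): candle=2 silver=3
After 3 (craft candle): candle=4
After 4 (craft mortar): mortar=3

Answer: mortar=3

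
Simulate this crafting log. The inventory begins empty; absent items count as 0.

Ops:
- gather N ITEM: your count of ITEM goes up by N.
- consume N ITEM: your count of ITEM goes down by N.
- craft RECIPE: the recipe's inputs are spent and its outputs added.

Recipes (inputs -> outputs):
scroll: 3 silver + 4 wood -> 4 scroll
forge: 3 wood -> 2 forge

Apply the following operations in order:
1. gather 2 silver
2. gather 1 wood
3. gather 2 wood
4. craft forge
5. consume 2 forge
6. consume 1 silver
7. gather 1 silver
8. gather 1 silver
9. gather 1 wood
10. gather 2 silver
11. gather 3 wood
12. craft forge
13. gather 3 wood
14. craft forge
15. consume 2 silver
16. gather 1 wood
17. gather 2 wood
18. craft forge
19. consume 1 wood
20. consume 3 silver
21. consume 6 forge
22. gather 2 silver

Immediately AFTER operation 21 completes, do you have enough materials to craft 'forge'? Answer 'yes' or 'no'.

After 1 (gather 2 silver): silver=2
After 2 (gather 1 wood): silver=2 wood=1
After 3 (gather 2 wood): silver=2 wood=3
After 4 (craft forge): forge=2 silver=2
After 5 (consume 2 forge): silver=2
After 6 (consume 1 silver): silver=1
After 7 (gather 1 silver): silver=2
After 8 (gather 1 silver): silver=3
After 9 (gather 1 wood): silver=3 wood=1
After 10 (gather 2 silver): silver=5 wood=1
After 11 (gather 3 wood): silver=5 wood=4
After 12 (craft forge): forge=2 silver=5 wood=1
After 13 (gather 3 wood): forge=2 silver=5 wood=4
After 14 (craft forge): forge=4 silver=5 wood=1
After 15 (consume 2 silver): forge=4 silver=3 wood=1
After 16 (gather 1 wood): forge=4 silver=3 wood=2
After 17 (gather 2 wood): forge=4 silver=3 wood=4
After 18 (craft forge): forge=6 silver=3 wood=1
After 19 (consume 1 wood): forge=6 silver=3
After 20 (consume 3 silver): forge=6
After 21 (consume 6 forge): (empty)

Answer: no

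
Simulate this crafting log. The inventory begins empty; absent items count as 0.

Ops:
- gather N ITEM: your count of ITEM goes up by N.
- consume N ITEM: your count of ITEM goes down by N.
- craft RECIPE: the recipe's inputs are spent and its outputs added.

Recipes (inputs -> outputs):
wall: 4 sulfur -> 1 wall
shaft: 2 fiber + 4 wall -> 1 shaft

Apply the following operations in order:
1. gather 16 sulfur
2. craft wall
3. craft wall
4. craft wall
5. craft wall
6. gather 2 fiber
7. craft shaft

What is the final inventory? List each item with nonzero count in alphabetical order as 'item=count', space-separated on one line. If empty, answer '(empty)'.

Answer: shaft=1

Derivation:
After 1 (gather 16 sulfur): sulfur=16
After 2 (craft wall): sulfur=12 wall=1
After 3 (craft wall): sulfur=8 wall=2
After 4 (craft wall): sulfur=4 wall=3
After 5 (craft wall): wall=4
After 6 (gather 2 fiber): fiber=2 wall=4
After 7 (craft shaft): shaft=1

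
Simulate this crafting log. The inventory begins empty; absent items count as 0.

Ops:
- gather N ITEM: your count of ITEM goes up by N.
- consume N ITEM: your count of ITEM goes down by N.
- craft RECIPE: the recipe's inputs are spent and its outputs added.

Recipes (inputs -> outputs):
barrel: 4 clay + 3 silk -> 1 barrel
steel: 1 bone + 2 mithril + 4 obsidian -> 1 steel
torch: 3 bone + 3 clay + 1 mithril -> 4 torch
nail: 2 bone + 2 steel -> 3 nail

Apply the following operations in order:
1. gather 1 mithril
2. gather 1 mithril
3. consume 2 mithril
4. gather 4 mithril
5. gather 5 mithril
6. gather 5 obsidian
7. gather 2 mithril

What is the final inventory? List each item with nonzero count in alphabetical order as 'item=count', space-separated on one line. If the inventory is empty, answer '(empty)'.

Answer: mithril=11 obsidian=5

Derivation:
After 1 (gather 1 mithril): mithril=1
After 2 (gather 1 mithril): mithril=2
After 3 (consume 2 mithril): (empty)
After 4 (gather 4 mithril): mithril=4
After 5 (gather 5 mithril): mithril=9
After 6 (gather 5 obsidian): mithril=9 obsidian=5
After 7 (gather 2 mithril): mithril=11 obsidian=5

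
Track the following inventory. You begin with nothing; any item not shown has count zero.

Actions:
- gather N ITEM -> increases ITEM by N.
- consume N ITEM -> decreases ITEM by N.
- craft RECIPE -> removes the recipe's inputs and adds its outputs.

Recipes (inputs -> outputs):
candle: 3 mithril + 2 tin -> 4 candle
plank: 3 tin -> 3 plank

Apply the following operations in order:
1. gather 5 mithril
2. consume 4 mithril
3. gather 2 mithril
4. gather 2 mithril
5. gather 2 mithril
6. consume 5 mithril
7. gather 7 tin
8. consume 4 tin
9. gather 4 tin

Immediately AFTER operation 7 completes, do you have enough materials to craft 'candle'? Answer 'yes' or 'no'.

After 1 (gather 5 mithril): mithril=5
After 2 (consume 4 mithril): mithril=1
After 3 (gather 2 mithril): mithril=3
After 4 (gather 2 mithril): mithril=5
After 5 (gather 2 mithril): mithril=7
After 6 (consume 5 mithril): mithril=2
After 7 (gather 7 tin): mithril=2 tin=7

Answer: no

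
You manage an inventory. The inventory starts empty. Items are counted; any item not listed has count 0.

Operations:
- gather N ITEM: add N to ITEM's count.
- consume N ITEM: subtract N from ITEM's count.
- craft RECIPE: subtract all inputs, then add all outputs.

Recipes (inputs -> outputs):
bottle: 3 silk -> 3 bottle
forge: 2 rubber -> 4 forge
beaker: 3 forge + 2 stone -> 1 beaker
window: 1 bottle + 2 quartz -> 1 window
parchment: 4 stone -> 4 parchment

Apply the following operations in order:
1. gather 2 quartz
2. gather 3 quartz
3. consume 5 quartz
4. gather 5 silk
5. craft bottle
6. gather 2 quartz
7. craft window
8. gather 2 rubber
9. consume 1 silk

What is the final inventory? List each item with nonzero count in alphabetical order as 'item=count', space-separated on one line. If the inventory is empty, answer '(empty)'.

Answer: bottle=2 rubber=2 silk=1 window=1

Derivation:
After 1 (gather 2 quartz): quartz=2
After 2 (gather 3 quartz): quartz=5
After 3 (consume 5 quartz): (empty)
After 4 (gather 5 silk): silk=5
After 5 (craft bottle): bottle=3 silk=2
After 6 (gather 2 quartz): bottle=3 quartz=2 silk=2
After 7 (craft window): bottle=2 silk=2 window=1
After 8 (gather 2 rubber): bottle=2 rubber=2 silk=2 window=1
After 9 (consume 1 silk): bottle=2 rubber=2 silk=1 window=1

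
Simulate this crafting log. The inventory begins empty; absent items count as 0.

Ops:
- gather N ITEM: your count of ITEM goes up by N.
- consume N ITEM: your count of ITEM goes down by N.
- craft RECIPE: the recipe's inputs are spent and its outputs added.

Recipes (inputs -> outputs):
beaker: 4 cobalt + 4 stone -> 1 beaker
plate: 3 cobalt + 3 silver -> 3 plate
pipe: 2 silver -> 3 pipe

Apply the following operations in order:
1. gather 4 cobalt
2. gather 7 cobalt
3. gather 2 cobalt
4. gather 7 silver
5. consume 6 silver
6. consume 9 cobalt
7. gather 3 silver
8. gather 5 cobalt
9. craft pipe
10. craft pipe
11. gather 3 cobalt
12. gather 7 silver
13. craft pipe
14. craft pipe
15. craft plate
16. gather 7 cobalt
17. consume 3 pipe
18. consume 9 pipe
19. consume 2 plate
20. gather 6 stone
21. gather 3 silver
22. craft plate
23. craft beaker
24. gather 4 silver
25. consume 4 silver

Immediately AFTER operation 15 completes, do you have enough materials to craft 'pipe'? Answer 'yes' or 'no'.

After 1 (gather 4 cobalt): cobalt=4
After 2 (gather 7 cobalt): cobalt=11
After 3 (gather 2 cobalt): cobalt=13
After 4 (gather 7 silver): cobalt=13 silver=7
After 5 (consume 6 silver): cobalt=13 silver=1
After 6 (consume 9 cobalt): cobalt=4 silver=1
After 7 (gather 3 silver): cobalt=4 silver=4
After 8 (gather 5 cobalt): cobalt=9 silver=4
After 9 (craft pipe): cobalt=9 pipe=3 silver=2
After 10 (craft pipe): cobalt=9 pipe=6
After 11 (gather 3 cobalt): cobalt=12 pipe=6
After 12 (gather 7 silver): cobalt=12 pipe=6 silver=7
After 13 (craft pipe): cobalt=12 pipe=9 silver=5
After 14 (craft pipe): cobalt=12 pipe=12 silver=3
After 15 (craft plate): cobalt=9 pipe=12 plate=3

Answer: no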